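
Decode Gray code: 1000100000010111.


Gray code: 1000100000010111
MSB stays the same: 1
Each subsequent bit = prev_binary XOR current_gray:
  B[1] = 1 XOR 0 = 1
  B[2] = 1 XOR 0 = 1
  B[3] = 1 XOR 0 = 1
  B[4] = 1 XOR 1 = 0
  B[5] = 0 XOR 0 = 0
  B[6] = 0 XOR 0 = 0
  B[7] = 0 XOR 0 = 0
  B[8] = 0 XOR 0 = 0
  B[9] = 0 XOR 0 = 0
  B[10] = 0 XOR 0 = 0
  B[11] = 0 XOR 1 = 1
  B[12] = 1 XOR 0 = 1
  B[13] = 1 XOR 1 = 0
  B[14] = 0 XOR 1 = 1
  B[15] = 1 XOR 1 = 0
= 1111000000011010 (61466 decimal)


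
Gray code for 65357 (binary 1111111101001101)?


Binary: 1111111101001101
Gray code: G = B XOR (B >> 1)
B >> 1 = 0111111110100110
1111111101001101 XOR 0111111110100110:
  1 XOR 0 = 1
  1 XOR 1 = 0
  1 XOR 1 = 0
  1 XOR 1 = 0
  1 XOR 1 = 0
  1 XOR 1 = 0
  1 XOR 1 = 0
  1 XOR 1 = 0
  0 XOR 1 = 1
  1 XOR 0 = 1
  0 XOR 1 = 1
  0 XOR 0 = 0
  1 XOR 0 = 1
  1 XOR 1 = 0
  0 XOR 1 = 1
  1 XOR 0 = 1
= 1000000011101011


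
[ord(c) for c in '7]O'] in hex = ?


String: '7]O'  (3 characters)
Per-character ASCII lookup:
  '7': digits start at 48: '7' = 48 + 7 = 55 → 0x37
  ']': special character: ']' = 93 → 0x5D
  'O': uppercase starts at 65: 'O' = 65 + 14 = 79 → 0x4F
= 0x37 0x5D 0x4F


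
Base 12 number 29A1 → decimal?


Positional values (base 12):
  1 × 12^0 = 1 × 1 = 1
  A × 12^1 = 10 × 12 = 120
  9 × 12^2 = 9 × 144 = 1296
  2 × 12^3 = 2 × 1728 = 3456
Sum = 1 + 120 + 1296 + 3456
= 4873


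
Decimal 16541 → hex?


Divide by 16 repeatedly:
16541 ÷ 16 = 1033 remainder 13 (D)
1033 ÷ 16 = 64 remainder 9 (9)
64 ÷ 16 = 4 remainder 0 (0)
4 ÷ 16 = 0 remainder 4 (4)
Reading remainders bottom-up:
= 0x409D


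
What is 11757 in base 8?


Divide by 8 repeatedly:
11757 ÷ 8 = 1469 remainder 5
1469 ÷ 8 = 183 remainder 5
183 ÷ 8 = 22 remainder 7
22 ÷ 8 = 2 remainder 6
2 ÷ 8 = 0 remainder 2
Reading remainders bottom-up:
= 0o26755


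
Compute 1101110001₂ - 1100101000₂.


Align and subtract column by column (LSB to MSB, borrowing when needed):
  1101110001
- 1100101000
  ----------
  col 0: (1 - 0 borrow-in) - 0 → 1 - 0 = 1, borrow out 0
  col 1: (0 - 0 borrow-in) - 0 → 0 - 0 = 0, borrow out 0
  col 2: (0 - 0 borrow-in) - 0 → 0 - 0 = 0, borrow out 0
  col 3: (0 - 0 borrow-in) - 1 → borrow from next column: (0+2) - 1 = 1, borrow out 1
  col 4: (1 - 1 borrow-in) - 0 → 0 - 0 = 0, borrow out 0
  col 5: (1 - 0 borrow-in) - 1 → 1 - 1 = 0, borrow out 0
  col 6: (1 - 0 borrow-in) - 0 → 1 - 0 = 1, borrow out 0
  col 7: (0 - 0 borrow-in) - 0 → 0 - 0 = 0, borrow out 0
  col 8: (1 - 0 borrow-in) - 1 → 1 - 1 = 0, borrow out 0
  col 9: (1 - 0 borrow-in) - 1 → 1 - 1 = 0, borrow out 0
Reading bits MSB→LSB: 0001001001
Strip leading zeros: 1001001
= 1001001


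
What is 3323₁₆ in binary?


Each hex digit → 4 binary bits:
  3 = 0011
  3 = 0011
  2 = 0010
  3 = 0011
Concatenate: 0011 0011 0010 0011
= 0011001100100011


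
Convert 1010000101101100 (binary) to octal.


Group into 3-bit groups: 001010000101101100
  001 = 1
  010 = 2
  000 = 0
  101 = 5
  101 = 5
  100 = 4
= 0o120554


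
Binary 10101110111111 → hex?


Group into 4-bit nibbles: 0010101110111111
  0010 = 2
  1011 = B
  1011 = B
  1111 = F
= 0x2BBF


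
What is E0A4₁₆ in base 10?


Positional values:
Position 0: 4 × 16^0 = 4 × 1 = 4
Position 1: A × 16^1 = 10 × 16 = 160
Position 2: 0 × 16^2 = 0 × 256 = 0
Position 3: E × 16^3 = 14 × 4096 = 57344
Sum = 4 + 160 + 0 + 57344
= 57508


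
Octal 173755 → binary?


Each octal digit → 3 binary bits:
  1 = 001
  7 = 111
  3 = 011
  7 = 111
  5 = 101
  5 = 101
Concatenate: 001 111 011 111 101 101
= 001111011111101101


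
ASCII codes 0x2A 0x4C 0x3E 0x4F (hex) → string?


Codes (hex): 0x2A 0x4C 0x3E 0x4F
Per-code ASCII lookup:
  0x2A = 42  (special character) → '*'
  0x4C = 76  (range 65-90: uppercase, 76 - 65 = 11) → 'L'
  0x3E = 62  (special character) → '>'
  0x4F = 79  (range 65-90: uppercase, 79 - 65 = 14) → 'O'
= '*L>O'


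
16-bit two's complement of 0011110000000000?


Original: 0011110000000000
Step 1 - Invert all bits: 1100001111111111
Step 2 - Add 1: 1100001111111111 + 1
= 1100010000000000 (represents -15360)


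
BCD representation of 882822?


Each digit → 4-bit binary:
  8 → 1000
  8 → 1000
  2 → 0010
  8 → 1000
  2 → 0010
  2 → 0010
= 1000 1000 0010 1000 0010 0010


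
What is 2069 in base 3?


Divide by 3 repeatedly:
2069 ÷ 3 = 689 remainder 2
689 ÷ 3 = 229 remainder 2
229 ÷ 3 = 76 remainder 1
76 ÷ 3 = 25 remainder 1
25 ÷ 3 = 8 remainder 1
8 ÷ 3 = 2 remainder 2
2 ÷ 3 = 0 remainder 2
Reading remainders bottom-up:
= 2211122


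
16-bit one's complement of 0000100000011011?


Original: 0000100000011011
Invert all bits:
  bit 0: 0 → 1
  bit 1: 0 → 1
  bit 2: 0 → 1
  bit 3: 0 → 1
  bit 4: 1 → 0
  bit 5: 0 → 1
  bit 6: 0 → 1
  bit 7: 0 → 1
  bit 8: 0 → 1
  bit 9: 0 → 1
  bit 10: 0 → 1
  bit 11: 1 → 0
  bit 12: 1 → 0
  bit 13: 0 → 1
  bit 14: 1 → 0
  bit 15: 1 → 0
= 1111011111100100


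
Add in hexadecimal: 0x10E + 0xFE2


Align and add column by column (LSB to MSB, each column mod 16 with carry):
  010E
+ 0FE2
  ----
  col 0: E(14) + 2(2) + 0 (carry in) = 16 → 0(0), carry out 1
  col 1: 0(0) + E(14) + 1 (carry in) = 15 → F(15), carry out 0
  col 2: 1(1) + F(15) + 0 (carry in) = 16 → 0(0), carry out 1
  col 3: 0(0) + 0(0) + 1 (carry in) = 1 → 1(1), carry out 0
Reading digits MSB→LSB: 10F0
Strip leading zeros: 10F0
= 0x10F0


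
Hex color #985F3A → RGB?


Hex: #985F3A
R = 98₁₆ = 152
G = 5F₁₆ = 95
B = 3A₁₆ = 58
= RGB(152, 95, 58)


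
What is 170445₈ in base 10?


Positional values:
Position 0: 5 × 8^0 = 5
Position 1: 4 × 8^1 = 32
Position 2: 4 × 8^2 = 256
Position 3: 0 × 8^3 = 0
Position 4: 7 × 8^4 = 28672
Position 5: 1 × 8^5 = 32768
Sum = 5 + 32 + 256 + 0 + 28672 + 32768
= 61733


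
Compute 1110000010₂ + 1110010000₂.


Align and add column by column (LSB to MSB, carry propagating):
  01110000010
+ 01110010000
  -----------
  col 0: 0 + 0 + 0 (carry in) = 0 → bit 0, carry out 0
  col 1: 1 + 0 + 0 (carry in) = 1 → bit 1, carry out 0
  col 2: 0 + 0 + 0 (carry in) = 0 → bit 0, carry out 0
  col 3: 0 + 0 + 0 (carry in) = 0 → bit 0, carry out 0
  col 4: 0 + 1 + 0 (carry in) = 1 → bit 1, carry out 0
  col 5: 0 + 0 + 0 (carry in) = 0 → bit 0, carry out 0
  col 6: 0 + 0 + 0 (carry in) = 0 → bit 0, carry out 0
  col 7: 1 + 1 + 0 (carry in) = 2 → bit 0, carry out 1
  col 8: 1 + 1 + 1 (carry in) = 3 → bit 1, carry out 1
  col 9: 1 + 1 + 1 (carry in) = 3 → bit 1, carry out 1
  col 10: 0 + 0 + 1 (carry in) = 1 → bit 1, carry out 0
Reading bits MSB→LSB: 11100010010
Strip leading zeros: 11100010010
= 11100010010


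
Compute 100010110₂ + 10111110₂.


Align and add column by column (LSB to MSB, carry propagating):
  0100010110
+ 0010111110
  ----------
  col 0: 0 + 0 + 0 (carry in) = 0 → bit 0, carry out 0
  col 1: 1 + 1 + 0 (carry in) = 2 → bit 0, carry out 1
  col 2: 1 + 1 + 1 (carry in) = 3 → bit 1, carry out 1
  col 3: 0 + 1 + 1 (carry in) = 2 → bit 0, carry out 1
  col 4: 1 + 1 + 1 (carry in) = 3 → bit 1, carry out 1
  col 5: 0 + 1 + 1 (carry in) = 2 → bit 0, carry out 1
  col 6: 0 + 0 + 1 (carry in) = 1 → bit 1, carry out 0
  col 7: 0 + 1 + 0 (carry in) = 1 → bit 1, carry out 0
  col 8: 1 + 0 + 0 (carry in) = 1 → bit 1, carry out 0
  col 9: 0 + 0 + 0 (carry in) = 0 → bit 0, carry out 0
Reading bits MSB→LSB: 0111010100
Strip leading zeros: 111010100
= 111010100


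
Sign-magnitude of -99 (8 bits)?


Sign bit: 1 (negative)
Magnitude: 99 = 1100011
= 11100011


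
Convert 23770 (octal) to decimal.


Positional values:
Position 0: 0 × 8^0 = 0
Position 1: 7 × 8^1 = 56
Position 2: 7 × 8^2 = 448
Position 3: 3 × 8^3 = 1536
Position 4: 2 × 8^4 = 8192
Sum = 0 + 56 + 448 + 1536 + 8192
= 10232


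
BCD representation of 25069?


Each digit → 4-bit binary:
  2 → 0010
  5 → 0101
  0 → 0000
  6 → 0110
  9 → 1001
= 0010 0101 0000 0110 1001


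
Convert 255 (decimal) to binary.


Divide by 2 repeatedly:
255 ÷ 2 = 127 remainder 1
127 ÷ 2 = 63 remainder 1
63 ÷ 2 = 31 remainder 1
31 ÷ 2 = 15 remainder 1
15 ÷ 2 = 7 remainder 1
7 ÷ 2 = 3 remainder 1
3 ÷ 2 = 1 remainder 1
1 ÷ 2 = 0 remainder 1
Reading remainders bottom-up:
= 11111111


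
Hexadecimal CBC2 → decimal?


Positional values:
Position 0: 2 × 16^0 = 2 × 1 = 2
Position 1: C × 16^1 = 12 × 16 = 192
Position 2: B × 16^2 = 11 × 256 = 2816
Position 3: C × 16^3 = 12 × 4096 = 49152
Sum = 2 + 192 + 2816 + 49152
= 52162


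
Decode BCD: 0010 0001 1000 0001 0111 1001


Each 4-bit group → digit:
  0010 → 2
  0001 → 1
  1000 → 8
  0001 → 1
  0111 → 7
  1001 → 9
= 218179


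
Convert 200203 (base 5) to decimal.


Positional values (base 5):
  3 × 5^0 = 3 × 1 = 3
  0 × 5^1 = 0 × 5 = 0
  2 × 5^2 = 2 × 25 = 50
  0 × 5^3 = 0 × 125 = 0
  0 × 5^4 = 0 × 625 = 0
  2 × 5^5 = 2 × 3125 = 6250
Sum = 3 + 0 + 50 + 0 + 0 + 6250
= 6303


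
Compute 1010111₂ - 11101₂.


Align and subtract column by column (LSB to MSB, borrowing when needed):
  1010111
- 0011101
  -------
  col 0: (1 - 0 borrow-in) - 1 → 1 - 1 = 0, borrow out 0
  col 1: (1 - 0 borrow-in) - 0 → 1 - 0 = 1, borrow out 0
  col 2: (1 - 0 borrow-in) - 1 → 1 - 1 = 0, borrow out 0
  col 3: (0 - 0 borrow-in) - 1 → borrow from next column: (0+2) - 1 = 1, borrow out 1
  col 4: (1 - 1 borrow-in) - 1 → borrow from next column: (0+2) - 1 = 1, borrow out 1
  col 5: (0 - 1 borrow-in) - 0 → borrow from next column: (-1+2) - 0 = 1, borrow out 1
  col 6: (1 - 1 borrow-in) - 0 → 0 - 0 = 0, borrow out 0
Reading bits MSB→LSB: 0111010
Strip leading zeros: 111010
= 111010


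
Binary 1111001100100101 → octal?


Group into 3-bit groups: 001111001100100101
  001 = 1
  111 = 7
  001 = 1
  100 = 4
  100 = 4
  101 = 5
= 0o171445


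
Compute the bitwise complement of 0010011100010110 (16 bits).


Original: 0010011100010110
Invert all bits:
  bit 0: 0 → 1
  bit 1: 0 → 1
  bit 2: 1 → 0
  bit 3: 0 → 1
  bit 4: 0 → 1
  bit 5: 1 → 0
  bit 6: 1 → 0
  bit 7: 1 → 0
  bit 8: 0 → 1
  bit 9: 0 → 1
  bit 10: 0 → 1
  bit 11: 1 → 0
  bit 12: 0 → 1
  bit 13: 1 → 0
  bit 14: 1 → 0
  bit 15: 0 → 1
= 1101100011101001


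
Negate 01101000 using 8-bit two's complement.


Original: 01101000
Step 1 - Invert all bits: 10010111
Step 2 - Add 1: 10010111 + 1
= 10011000 (represents -104)


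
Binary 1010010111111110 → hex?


Group into 4-bit nibbles: 1010010111111110
  1010 = A
  0101 = 5
  1111 = F
  1110 = E
= 0xA5FE


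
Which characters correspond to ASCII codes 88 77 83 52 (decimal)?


Codes (decimal): 88 77 83 52
Per-code ASCII lookup:
  88  (range 65-90: uppercase, 88 - 65 = 23) → 'X'
  77  (range 65-90: uppercase, 77 - 65 = 12) → 'M'
  83  (range 65-90: uppercase, 83 - 65 = 18) → 'S'
  52  (range 48-57: digits, 52 - 48 = 4) → '4'
= 'XMS4'


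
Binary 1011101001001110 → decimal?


Positional values:
Bit 1: 1 × 2^1 = 2
Bit 2: 1 × 2^2 = 4
Bit 3: 1 × 2^3 = 8
Bit 6: 1 × 2^6 = 64
Bit 9: 1 × 2^9 = 512
Bit 11: 1 × 2^11 = 2048
Bit 12: 1 × 2^12 = 4096
Bit 13: 1 × 2^13 = 8192
Bit 15: 1 × 2^15 = 32768
Sum = 2 + 4 + 8 + 64 + 512 + 2048 + 4096 + 8192 + 32768
= 47694


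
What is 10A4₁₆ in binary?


Each hex digit → 4 binary bits:
  1 = 0001
  0 = 0000
  A = 1010
  4 = 0100
Concatenate: 0001 0000 1010 0100
= 0001000010100100


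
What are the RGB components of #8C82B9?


Hex: #8C82B9
R = 8C₁₆ = 140
G = 82₁₆ = 130
B = B9₁₆ = 185
= RGB(140, 130, 185)


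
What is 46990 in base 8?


Divide by 8 repeatedly:
46990 ÷ 8 = 5873 remainder 6
5873 ÷ 8 = 734 remainder 1
734 ÷ 8 = 91 remainder 6
91 ÷ 8 = 11 remainder 3
11 ÷ 8 = 1 remainder 3
1 ÷ 8 = 0 remainder 1
Reading remainders bottom-up:
= 0o133616


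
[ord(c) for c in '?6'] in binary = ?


String: '?6'  (2 characters)
Per-character ASCII lookup:
  '?': special character: '?' = 63 → 111111
  '6': digits start at 48: '6' = 48 + 6 = 54 → 110110
= 111111 110110


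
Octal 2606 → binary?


Each octal digit → 3 binary bits:
  2 = 010
  6 = 110
  0 = 000
  6 = 110
Concatenate: 010 110 000 110
= 010110000110


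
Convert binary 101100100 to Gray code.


Binary: 101100100
Gray code: G = B XOR (B >> 1)
B >> 1 = 010110010
101100100 XOR 010110010:
  1 XOR 0 = 1
  0 XOR 1 = 1
  1 XOR 0 = 1
  1 XOR 1 = 0
  0 XOR 1 = 1
  0 XOR 0 = 0
  1 XOR 0 = 1
  0 XOR 1 = 1
  0 XOR 0 = 0
= 111010110


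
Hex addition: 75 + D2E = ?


Align and add column by column (LSB to MSB, each column mod 16 with carry):
  0075
+ 0D2E
  ----
  col 0: 5(5) + E(14) + 0 (carry in) = 19 → 3(3), carry out 1
  col 1: 7(7) + 2(2) + 1 (carry in) = 10 → A(10), carry out 0
  col 2: 0(0) + D(13) + 0 (carry in) = 13 → D(13), carry out 0
  col 3: 0(0) + 0(0) + 0 (carry in) = 0 → 0(0), carry out 0
Reading digits MSB→LSB: 0DA3
Strip leading zeros: DA3
= 0xDA3


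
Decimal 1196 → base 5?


Divide by 5 repeatedly:
1196 ÷ 5 = 239 remainder 1
239 ÷ 5 = 47 remainder 4
47 ÷ 5 = 9 remainder 2
9 ÷ 5 = 1 remainder 4
1 ÷ 5 = 0 remainder 1
Reading remainders bottom-up:
= 14241


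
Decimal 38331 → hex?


Divide by 16 repeatedly:
38331 ÷ 16 = 2395 remainder 11 (B)
2395 ÷ 16 = 149 remainder 11 (B)
149 ÷ 16 = 9 remainder 5 (5)
9 ÷ 16 = 0 remainder 9 (9)
Reading remainders bottom-up:
= 0x95BB


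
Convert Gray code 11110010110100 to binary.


Gray code: 11110010110100
MSB stays the same: 1
Each subsequent bit = prev_binary XOR current_gray:
  B[1] = 1 XOR 1 = 0
  B[2] = 0 XOR 1 = 1
  B[3] = 1 XOR 1 = 0
  B[4] = 0 XOR 0 = 0
  B[5] = 0 XOR 0 = 0
  B[6] = 0 XOR 1 = 1
  B[7] = 1 XOR 0 = 1
  B[8] = 1 XOR 1 = 0
  B[9] = 0 XOR 1 = 1
  B[10] = 1 XOR 0 = 1
  B[11] = 1 XOR 1 = 0
  B[12] = 0 XOR 0 = 0
  B[13] = 0 XOR 0 = 0
= 10100011011000 (10456 decimal)


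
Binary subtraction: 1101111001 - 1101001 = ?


Align and subtract column by column (LSB to MSB, borrowing when needed):
  1101111001
- 0001101001
  ----------
  col 0: (1 - 0 borrow-in) - 1 → 1 - 1 = 0, borrow out 0
  col 1: (0 - 0 borrow-in) - 0 → 0 - 0 = 0, borrow out 0
  col 2: (0 - 0 borrow-in) - 0 → 0 - 0 = 0, borrow out 0
  col 3: (1 - 0 borrow-in) - 1 → 1 - 1 = 0, borrow out 0
  col 4: (1 - 0 borrow-in) - 0 → 1 - 0 = 1, borrow out 0
  col 5: (1 - 0 borrow-in) - 1 → 1 - 1 = 0, borrow out 0
  col 6: (1 - 0 borrow-in) - 1 → 1 - 1 = 0, borrow out 0
  col 7: (0 - 0 borrow-in) - 0 → 0 - 0 = 0, borrow out 0
  col 8: (1 - 0 borrow-in) - 0 → 1 - 0 = 1, borrow out 0
  col 9: (1 - 0 borrow-in) - 0 → 1 - 0 = 1, borrow out 0
Reading bits MSB→LSB: 1100010000
Strip leading zeros: 1100010000
= 1100010000


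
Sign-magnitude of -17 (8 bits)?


Sign bit: 1 (negative)
Magnitude: 17 = 0010001
= 10010001


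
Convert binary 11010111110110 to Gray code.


Binary: 11010111110110
Gray code: G = B XOR (B >> 1)
B >> 1 = 01101011111011
11010111110110 XOR 01101011111011:
  1 XOR 0 = 1
  1 XOR 1 = 0
  0 XOR 1 = 1
  1 XOR 0 = 1
  0 XOR 1 = 1
  1 XOR 0 = 1
  1 XOR 1 = 0
  1 XOR 1 = 0
  1 XOR 1 = 0
  1 XOR 1 = 0
  0 XOR 1 = 1
  1 XOR 0 = 1
  1 XOR 1 = 0
  0 XOR 1 = 1
= 10111100001101


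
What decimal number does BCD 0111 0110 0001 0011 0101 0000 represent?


Each 4-bit group → digit:
  0111 → 7
  0110 → 6
  0001 → 1
  0011 → 3
  0101 → 5
  0000 → 0
= 761350


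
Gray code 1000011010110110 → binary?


Gray code: 1000011010110110
MSB stays the same: 1
Each subsequent bit = prev_binary XOR current_gray:
  B[1] = 1 XOR 0 = 1
  B[2] = 1 XOR 0 = 1
  B[3] = 1 XOR 0 = 1
  B[4] = 1 XOR 0 = 1
  B[5] = 1 XOR 1 = 0
  B[6] = 0 XOR 1 = 1
  B[7] = 1 XOR 0 = 1
  B[8] = 1 XOR 1 = 0
  B[9] = 0 XOR 0 = 0
  B[10] = 0 XOR 1 = 1
  B[11] = 1 XOR 1 = 0
  B[12] = 0 XOR 0 = 0
  B[13] = 0 XOR 1 = 1
  B[14] = 1 XOR 1 = 0
  B[15] = 0 XOR 0 = 0
= 1111101100100100 (64292 decimal)


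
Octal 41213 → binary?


Each octal digit → 3 binary bits:
  4 = 100
  1 = 001
  2 = 010
  1 = 001
  3 = 011
Concatenate: 100 001 010 001 011
= 100001010001011


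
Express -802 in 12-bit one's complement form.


Original: 001100100010
Invert all bits:
  bit 0: 0 → 1
  bit 1: 0 → 1
  bit 2: 1 → 0
  bit 3: 1 → 0
  bit 4: 0 → 1
  bit 5: 0 → 1
  bit 6: 1 → 0
  bit 7: 0 → 1
  bit 8: 0 → 1
  bit 9: 0 → 1
  bit 10: 1 → 0
  bit 11: 0 → 1
= 110011011101


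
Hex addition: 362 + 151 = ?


Align and add column by column (LSB to MSB, each column mod 16 with carry):
  0362
+ 0151
  ----
  col 0: 2(2) + 1(1) + 0 (carry in) = 3 → 3(3), carry out 0
  col 1: 6(6) + 5(5) + 0 (carry in) = 11 → B(11), carry out 0
  col 2: 3(3) + 1(1) + 0 (carry in) = 4 → 4(4), carry out 0
  col 3: 0(0) + 0(0) + 0 (carry in) = 0 → 0(0), carry out 0
Reading digits MSB→LSB: 04B3
Strip leading zeros: 4B3
= 0x4B3


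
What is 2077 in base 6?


Divide by 6 repeatedly:
2077 ÷ 6 = 346 remainder 1
346 ÷ 6 = 57 remainder 4
57 ÷ 6 = 9 remainder 3
9 ÷ 6 = 1 remainder 3
1 ÷ 6 = 0 remainder 1
Reading remainders bottom-up:
= 13341


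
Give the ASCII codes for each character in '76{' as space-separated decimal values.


String: '76{'  (3 characters)
Per-character ASCII lookup:
  '7': digits start at 48: '7' = 48 + 7 = 55
  '6': digits start at 48: '6' = 48 + 6 = 54
  '{': special character: '{' = 123
= 55 54 123


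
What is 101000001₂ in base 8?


Group into 3-bit groups: 101000001
  101 = 5
  000 = 0
  001 = 1
= 0o501


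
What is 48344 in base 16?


Divide by 16 repeatedly:
48344 ÷ 16 = 3021 remainder 8 (8)
3021 ÷ 16 = 188 remainder 13 (D)
188 ÷ 16 = 11 remainder 12 (C)
11 ÷ 16 = 0 remainder 11 (B)
Reading remainders bottom-up:
= 0xBCD8


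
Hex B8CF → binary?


Each hex digit → 4 binary bits:
  B = 1011
  8 = 1000
  C = 1100
  F = 1111
Concatenate: 1011 1000 1100 1111
= 1011100011001111


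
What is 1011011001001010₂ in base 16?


Group into 4-bit nibbles: 1011011001001010
  1011 = B
  0110 = 6
  0100 = 4
  1010 = A
= 0xB64A


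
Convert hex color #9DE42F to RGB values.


Hex: #9DE42F
R = 9D₁₆ = 157
G = E4₁₆ = 228
B = 2F₁₆ = 47
= RGB(157, 228, 47)


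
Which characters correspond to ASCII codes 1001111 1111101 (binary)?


Codes (binary): 1001111 1111101
Per-code ASCII lookup:
  1001111 = 79  (range 65-90: uppercase, 79 - 65 = 14) → 'O'
  1111101 = 125  (special character) → '}'
= 'O}'


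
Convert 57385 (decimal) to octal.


Divide by 8 repeatedly:
57385 ÷ 8 = 7173 remainder 1
7173 ÷ 8 = 896 remainder 5
896 ÷ 8 = 112 remainder 0
112 ÷ 8 = 14 remainder 0
14 ÷ 8 = 1 remainder 6
1 ÷ 8 = 0 remainder 1
Reading remainders bottom-up:
= 0o160051


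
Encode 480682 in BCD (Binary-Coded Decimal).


Each digit → 4-bit binary:
  4 → 0100
  8 → 1000
  0 → 0000
  6 → 0110
  8 → 1000
  2 → 0010
= 0100 1000 0000 0110 1000 0010


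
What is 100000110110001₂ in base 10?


Positional values:
Bit 0: 1 × 2^0 = 1
Bit 4: 1 × 2^4 = 16
Bit 5: 1 × 2^5 = 32
Bit 7: 1 × 2^7 = 128
Bit 8: 1 × 2^8 = 256
Bit 14: 1 × 2^14 = 16384
Sum = 1 + 16 + 32 + 128 + 256 + 16384
= 16817


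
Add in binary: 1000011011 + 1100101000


Align and add column by column (LSB to MSB, carry propagating):
  01000011011
+ 01100101000
  -----------
  col 0: 1 + 0 + 0 (carry in) = 1 → bit 1, carry out 0
  col 1: 1 + 0 + 0 (carry in) = 1 → bit 1, carry out 0
  col 2: 0 + 0 + 0 (carry in) = 0 → bit 0, carry out 0
  col 3: 1 + 1 + 0 (carry in) = 2 → bit 0, carry out 1
  col 4: 1 + 0 + 1 (carry in) = 2 → bit 0, carry out 1
  col 5: 0 + 1 + 1 (carry in) = 2 → bit 0, carry out 1
  col 6: 0 + 0 + 1 (carry in) = 1 → bit 1, carry out 0
  col 7: 0 + 0 + 0 (carry in) = 0 → bit 0, carry out 0
  col 8: 0 + 1 + 0 (carry in) = 1 → bit 1, carry out 0
  col 9: 1 + 1 + 0 (carry in) = 2 → bit 0, carry out 1
  col 10: 0 + 0 + 1 (carry in) = 1 → bit 1, carry out 0
Reading bits MSB→LSB: 10101000011
Strip leading zeros: 10101000011
= 10101000011


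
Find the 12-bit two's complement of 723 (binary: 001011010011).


Original: 001011010011
Step 1 - Invert all bits: 110100101100
Step 2 - Add 1: 110100101100 + 1
= 110100101101 (represents -723)


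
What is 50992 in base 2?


Divide by 2 repeatedly:
50992 ÷ 2 = 25496 remainder 0
25496 ÷ 2 = 12748 remainder 0
12748 ÷ 2 = 6374 remainder 0
6374 ÷ 2 = 3187 remainder 0
3187 ÷ 2 = 1593 remainder 1
1593 ÷ 2 = 796 remainder 1
796 ÷ 2 = 398 remainder 0
398 ÷ 2 = 199 remainder 0
199 ÷ 2 = 99 remainder 1
99 ÷ 2 = 49 remainder 1
49 ÷ 2 = 24 remainder 1
24 ÷ 2 = 12 remainder 0
12 ÷ 2 = 6 remainder 0
6 ÷ 2 = 3 remainder 0
3 ÷ 2 = 1 remainder 1
1 ÷ 2 = 0 remainder 1
Reading remainders bottom-up:
= 1100011100110000


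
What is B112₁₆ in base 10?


Positional values:
Position 0: 2 × 16^0 = 2 × 1 = 2
Position 1: 1 × 16^1 = 1 × 16 = 16
Position 2: 1 × 16^2 = 1 × 256 = 256
Position 3: B × 16^3 = 11 × 4096 = 45056
Sum = 2 + 16 + 256 + 45056
= 45330


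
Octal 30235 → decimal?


Positional values:
Position 0: 5 × 8^0 = 5
Position 1: 3 × 8^1 = 24
Position 2: 2 × 8^2 = 128
Position 3: 0 × 8^3 = 0
Position 4: 3 × 8^4 = 12288
Sum = 5 + 24 + 128 + 0 + 12288
= 12445


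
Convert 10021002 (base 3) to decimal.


Positional values (base 3):
  2 × 3^0 = 2 × 1 = 2
  0 × 3^1 = 0 × 3 = 0
  0 × 3^2 = 0 × 9 = 0
  1 × 3^3 = 1 × 27 = 27
  2 × 3^4 = 2 × 81 = 162
  0 × 3^5 = 0 × 243 = 0
  0 × 3^6 = 0 × 729 = 0
  1 × 3^7 = 1 × 2187 = 2187
Sum = 2 + 0 + 0 + 27 + 162 + 0 + 0 + 2187
= 2378


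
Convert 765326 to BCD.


Each digit → 4-bit binary:
  7 → 0111
  6 → 0110
  5 → 0101
  3 → 0011
  2 → 0010
  6 → 0110
= 0111 0110 0101 0011 0010 0110


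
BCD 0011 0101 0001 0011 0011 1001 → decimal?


Each 4-bit group → digit:
  0011 → 3
  0101 → 5
  0001 → 1
  0011 → 3
  0011 → 3
  1001 → 9
= 351339


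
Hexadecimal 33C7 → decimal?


Positional values:
Position 0: 7 × 16^0 = 7 × 1 = 7
Position 1: C × 16^1 = 12 × 16 = 192
Position 2: 3 × 16^2 = 3 × 256 = 768
Position 3: 3 × 16^3 = 3 × 4096 = 12288
Sum = 7 + 192 + 768 + 12288
= 13255


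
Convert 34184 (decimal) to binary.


Divide by 2 repeatedly:
34184 ÷ 2 = 17092 remainder 0
17092 ÷ 2 = 8546 remainder 0
8546 ÷ 2 = 4273 remainder 0
4273 ÷ 2 = 2136 remainder 1
2136 ÷ 2 = 1068 remainder 0
1068 ÷ 2 = 534 remainder 0
534 ÷ 2 = 267 remainder 0
267 ÷ 2 = 133 remainder 1
133 ÷ 2 = 66 remainder 1
66 ÷ 2 = 33 remainder 0
33 ÷ 2 = 16 remainder 1
16 ÷ 2 = 8 remainder 0
8 ÷ 2 = 4 remainder 0
4 ÷ 2 = 2 remainder 0
2 ÷ 2 = 1 remainder 0
1 ÷ 2 = 0 remainder 1
Reading remainders bottom-up:
= 1000010110001000


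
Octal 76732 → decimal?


Positional values:
Position 0: 2 × 8^0 = 2
Position 1: 3 × 8^1 = 24
Position 2: 7 × 8^2 = 448
Position 3: 6 × 8^3 = 3072
Position 4: 7 × 8^4 = 28672
Sum = 2 + 24 + 448 + 3072 + 28672
= 32218


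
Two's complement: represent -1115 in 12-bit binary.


Original: 010001011011
Step 1 - Invert all bits: 101110100100
Step 2 - Add 1: 101110100100 + 1
= 101110100101 (represents -1115)


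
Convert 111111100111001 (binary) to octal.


Group into 3-bit groups: 111111100111001
  111 = 7
  111 = 7
  100 = 4
  111 = 7
  001 = 1
= 0o77471


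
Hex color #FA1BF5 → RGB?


Hex: #FA1BF5
R = FA₁₆ = 250
G = 1B₁₆ = 27
B = F5₁₆ = 245
= RGB(250, 27, 245)


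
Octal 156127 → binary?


Each octal digit → 3 binary bits:
  1 = 001
  5 = 101
  6 = 110
  1 = 001
  2 = 010
  7 = 111
Concatenate: 001 101 110 001 010 111
= 001101110001010111


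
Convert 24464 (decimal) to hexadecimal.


Divide by 16 repeatedly:
24464 ÷ 16 = 1529 remainder 0 (0)
1529 ÷ 16 = 95 remainder 9 (9)
95 ÷ 16 = 5 remainder 15 (F)
5 ÷ 16 = 0 remainder 5 (5)
Reading remainders bottom-up:
= 0x5F90


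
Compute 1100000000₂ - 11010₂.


Align and subtract column by column (LSB to MSB, borrowing when needed):
  1100000000
- 0000011010
  ----------
  col 0: (0 - 0 borrow-in) - 0 → 0 - 0 = 0, borrow out 0
  col 1: (0 - 0 borrow-in) - 1 → borrow from next column: (0+2) - 1 = 1, borrow out 1
  col 2: (0 - 1 borrow-in) - 0 → borrow from next column: (-1+2) - 0 = 1, borrow out 1
  col 3: (0 - 1 borrow-in) - 1 → borrow from next column: (-1+2) - 1 = 0, borrow out 1
  col 4: (0 - 1 borrow-in) - 1 → borrow from next column: (-1+2) - 1 = 0, borrow out 1
  col 5: (0 - 1 borrow-in) - 0 → borrow from next column: (-1+2) - 0 = 1, borrow out 1
  col 6: (0 - 1 borrow-in) - 0 → borrow from next column: (-1+2) - 0 = 1, borrow out 1
  col 7: (0 - 1 borrow-in) - 0 → borrow from next column: (-1+2) - 0 = 1, borrow out 1
  col 8: (1 - 1 borrow-in) - 0 → 0 - 0 = 0, borrow out 0
  col 9: (1 - 0 borrow-in) - 0 → 1 - 0 = 1, borrow out 0
Reading bits MSB→LSB: 1011100110
Strip leading zeros: 1011100110
= 1011100110


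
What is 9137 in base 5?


Divide by 5 repeatedly:
9137 ÷ 5 = 1827 remainder 2
1827 ÷ 5 = 365 remainder 2
365 ÷ 5 = 73 remainder 0
73 ÷ 5 = 14 remainder 3
14 ÷ 5 = 2 remainder 4
2 ÷ 5 = 0 remainder 2
Reading remainders bottom-up:
= 243022


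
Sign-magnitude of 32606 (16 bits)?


Sign bit: 0 (positive)
Magnitude: 32606 = 111111101011110
= 0111111101011110


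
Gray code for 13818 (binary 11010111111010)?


Binary: 11010111111010
Gray code: G = B XOR (B >> 1)
B >> 1 = 01101011111101
11010111111010 XOR 01101011111101:
  1 XOR 0 = 1
  1 XOR 1 = 0
  0 XOR 1 = 1
  1 XOR 0 = 1
  0 XOR 1 = 1
  1 XOR 0 = 1
  1 XOR 1 = 0
  1 XOR 1 = 0
  1 XOR 1 = 0
  1 XOR 1 = 0
  1 XOR 1 = 0
  0 XOR 1 = 1
  1 XOR 0 = 1
  0 XOR 1 = 1
= 10111100000111


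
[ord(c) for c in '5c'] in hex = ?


String: '5c'  (2 characters)
Per-character ASCII lookup:
  '5': digits start at 48: '5' = 48 + 5 = 53 → 0x35
  'c': lowercase starts at 97: 'c' = 97 + 2 = 99 → 0x63
= 0x35 0x63


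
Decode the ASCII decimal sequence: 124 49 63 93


Codes (decimal): 124 49 63 93
Per-code ASCII lookup:
  124  (special character) → '|'
  49  (range 48-57: digits, 49 - 48 = 1) → '1'
  63  (special character) → '?'
  93  (special character) → ']'
= '|1?]'


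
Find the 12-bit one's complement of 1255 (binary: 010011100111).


Original: 010011100111
Invert all bits:
  bit 0: 0 → 1
  bit 1: 1 → 0
  bit 2: 0 → 1
  bit 3: 0 → 1
  bit 4: 1 → 0
  bit 5: 1 → 0
  bit 6: 1 → 0
  bit 7: 0 → 1
  bit 8: 0 → 1
  bit 9: 1 → 0
  bit 10: 1 → 0
  bit 11: 1 → 0
= 101100011000


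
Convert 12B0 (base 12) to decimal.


Positional values (base 12):
  0 × 12^0 = 0 × 1 = 0
  B × 12^1 = 11 × 12 = 132
  2 × 12^2 = 2 × 144 = 288
  1 × 12^3 = 1 × 1728 = 1728
Sum = 0 + 132 + 288 + 1728
= 2148


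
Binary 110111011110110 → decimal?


Positional values:
Bit 1: 1 × 2^1 = 2
Bit 2: 1 × 2^2 = 4
Bit 4: 1 × 2^4 = 16
Bit 5: 1 × 2^5 = 32
Bit 6: 1 × 2^6 = 64
Bit 7: 1 × 2^7 = 128
Bit 9: 1 × 2^9 = 512
Bit 10: 1 × 2^10 = 1024
Bit 11: 1 × 2^11 = 2048
Bit 13: 1 × 2^13 = 8192
Bit 14: 1 × 2^14 = 16384
Sum = 2 + 4 + 16 + 32 + 64 + 128 + 512 + 1024 + 2048 + 8192 + 16384
= 28406


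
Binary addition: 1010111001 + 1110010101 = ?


Align and add column by column (LSB to MSB, carry propagating):
  01010111001
+ 01110010101
  -----------
  col 0: 1 + 1 + 0 (carry in) = 2 → bit 0, carry out 1
  col 1: 0 + 0 + 1 (carry in) = 1 → bit 1, carry out 0
  col 2: 0 + 1 + 0 (carry in) = 1 → bit 1, carry out 0
  col 3: 1 + 0 + 0 (carry in) = 1 → bit 1, carry out 0
  col 4: 1 + 1 + 0 (carry in) = 2 → bit 0, carry out 1
  col 5: 1 + 0 + 1 (carry in) = 2 → bit 0, carry out 1
  col 6: 0 + 0 + 1 (carry in) = 1 → bit 1, carry out 0
  col 7: 1 + 1 + 0 (carry in) = 2 → bit 0, carry out 1
  col 8: 0 + 1 + 1 (carry in) = 2 → bit 0, carry out 1
  col 9: 1 + 1 + 1 (carry in) = 3 → bit 1, carry out 1
  col 10: 0 + 0 + 1 (carry in) = 1 → bit 1, carry out 0
Reading bits MSB→LSB: 11001001110
Strip leading zeros: 11001001110
= 11001001110


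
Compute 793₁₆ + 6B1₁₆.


Align and add column by column (LSB to MSB, each column mod 16 with carry):
  0793
+ 06B1
  ----
  col 0: 3(3) + 1(1) + 0 (carry in) = 4 → 4(4), carry out 0
  col 1: 9(9) + B(11) + 0 (carry in) = 20 → 4(4), carry out 1
  col 2: 7(7) + 6(6) + 1 (carry in) = 14 → E(14), carry out 0
  col 3: 0(0) + 0(0) + 0 (carry in) = 0 → 0(0), carry out 0
Reading digits MSB→LSB: 0E44
Strip leading zeros: E44
= 0xE44


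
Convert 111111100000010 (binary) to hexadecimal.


Group into 4-bit nibbles: 0111111100000010
  0111 = 7
  1111 = F
  0000 = 0
  0010 = 2
= 0x7F02


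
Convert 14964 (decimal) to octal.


Divide by 8 repeatedly:
14964 ÷ 8 = 1870 remainder 4
1870 ÷ 8 = 233 remainder 6
233 ÷ 8 = 29 remainder 1
29 ÷ 8 = 3 remainder 5
3 ÷ 8 = 0 remainder 3
Reading remainders bottom-up:
= 0o35164


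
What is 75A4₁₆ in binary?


Each hex digit → 4 binary bits:
  7 = 0111
  5 = 0101
  A = 1010
  4 = 0100
Concatenate: 0111 0101 1010 0100
= 0111010110100100


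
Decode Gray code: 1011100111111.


Gray code: 1011100111111
MSB stays the same: 1
Each subsequent bit = prev_binary XOR current_gray:
  B[1] = 1 XOR 0 = 1
  B[2] = 1 XOR 1 = 0
  B[3] = 0 XOR 1 = 1
  B[4] = 1 XOR 1 = 0
  B[5] = 0 XOR 0 = 0
  B[6] = 0 XOR 0 = 0
  B[7] = 0 XOR 1 = 1
  B[8] = 1 XOR 1 = 0
  B[9] = 0 XOR 1 = 1
  B[10] = 1 XOR 1 = 0
  B[11] = 0 XOR 1 = 1
  B[12] = 1 XOR 1 = 0
= 1101000101010 (6698 decimal)


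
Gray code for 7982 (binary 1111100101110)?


Binary: 1111100101110
Gray code: G = B XOR (B >> 1)
B >> 1 = 0111110010111
1111100101110 XOR 0111110010111:
  1 XOR 0 = 1
  1 XOR 1 = 0
  1 XOR 1 = 0
  1 XOR 1 = 0
  1 XOR 1 = 0
  0 XOR 1 = 1
  0 XOR 0 = 0
  1 XOR 0 = 1
  0 XOR 1 = 1
  1 XOR 0 = 1
  1 XOR 1 = 0
  1 XOR 1 = 0
  0 XOR 1 = 1
= 1000010111001


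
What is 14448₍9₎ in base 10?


Positional values (base 9):
  8 × 9^0 = 8 × 1 = 8
  4 × 9^1 = 4 × 9 = 36
  4 × 9^2 = 4 × 81 = 324
  4 × 9^3 = 4 × 729 = 2916
  1 × 9^4 = 1 × 6561 = 6561
Sum = 8 + 36 + 324 + 2916 + 6561
= 9845


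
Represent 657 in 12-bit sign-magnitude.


Sign bit: 0 (positive)
Magnitude: 657 = 01010010001
= 001010010001


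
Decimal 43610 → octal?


Divide by 8 repeatedly:
43610 ÷ 8 = 5451 remainder 2
5451 ÷ 8 = 681 remainder 3
681 ÷ 8 = 85 remainder 1
85 ÷ 8 = 10 remainder 5
10 ÷ 8 = 1 remainder 2
1 ÷ 8 = 0 remainder 1
Reading remainders bottom-up:
= 0o125132


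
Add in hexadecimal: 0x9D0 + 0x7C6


Align and add column by column (LSB to MSB, each column mod 16 with carry):
  09D0
+ 07C6
  ----
  col 0: 0(0) + 6(6) + 0 (carry in) = 6 → 6(6), carry out 0
  col 1: D(13) + C(12) + 0 (carry in) = 25 → 9(9), carry out 1
  col 2: 9(9) + 7(7) + 1 (carry in) = 17 → 1(1), carry out 1
  col 3: 0(0) + 0(0) + 1 (carry in) = 1 → 1(1), carry out 0
Reading digits MSB→LSB: 1196
Strip leading zeros: 1196
= 0x1196


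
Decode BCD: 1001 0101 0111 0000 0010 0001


Each 4-bit group → digit:
  1001 → 9
  0101 → 5
  0111 → 7
  0000 → 0
  0010 → 2
  0001 → 1
= 957021


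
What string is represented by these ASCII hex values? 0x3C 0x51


Codes (hex): 0x3C 0x51
Per-code ASCII lookup:
  0x3C = 60  (special character) → '<'
  0x51 = 81  (range 65-90: uppercase, 81 - 65 = 16) → 'Q'
= '<Q'


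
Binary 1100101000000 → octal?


Group into 3-bit groups: 001100101000000
  001 = 1
  100 = 4
  101 = 5
  000 = 0
  000 = 0
= 0o14500


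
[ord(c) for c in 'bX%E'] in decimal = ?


String: 'bX%E'  (4 characters)
Per-character ASCII lookup:
  'b': lowercase starts at 97: 'b' = 97 + 1 = 98
  'X': uppercase starts at 65: 'X' = 65 + 23 = 88
  '%': special character: '%' = 37
  'E': uppercase starts at 65: 'E' = 65 + 4 = 69
= 98 88 37 69


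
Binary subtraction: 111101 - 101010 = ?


Align and subtract column by column (LSB to MSB, borrowing when needed):
  111101
- 101010
  ------
  col 0: (1 - 0 borrow-in) - 0 → 1 - 0 = 1, borrow out 0
  col 1: (0 - 0 borrow-in) - 1 → borrow from next column: (0+2) - 1 = 1, borrow out 1
  col 2: (1 - 1 borrow-in) - 0 → 0 - 0 = 0, borrow out 0
  col 3: (1 - 0 borrow-in) - 1 → 1 - 1 = 0, borrow out 0
  col 4: (1 - 0 borrow-in) - 0 → 1 - 0 = 1, borrow out 0
  col 5: (1 - 0 borrow-in) - 1 → 1 - 1 = 0, borrow out 0
Reading bits MSB→LSB: 010011
Strip leading zeros: 10011
= 10011


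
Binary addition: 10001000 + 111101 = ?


Align and add column by column (LSB to MSB, carry propagating):
  010001000
+ 000111101
  ---------
  col 0: 0 + 1 + 0 (carry in) = 1 → bit 1, carry out 0
  col 1: 0 + 0 + 0 (carry in) = 0 → bit 0, carry out 0
  col 2: 0 + 1 + 0 (carry in) = 1 → bit 1, carry out 0
  col 3: 1 + 1 + 0 (carry in) = 2 → bit 0, carry out 1
  col 4: 0 + 1 + 1 (carry in) = 2 → bit 0, carry out 1
  col 5: 0 + 1 + 1 (carry in) = 2 → bit 0, carry out 1
  col 6: 0 + 0 + 1 (carry in) = 1 → bit 1, carry out 0
  col 7: 1 + 0 + 0 (carry in) = 1 → bit 1, carry out 0
  col 8: 0 + 0 + 0 (carry in) = 0 → bit 0, carry out 0
Reading bits MSB→LSB: 011000101
Strip leading zeros: 11000101
= 11000101


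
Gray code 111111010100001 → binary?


Gray code: 111111010100001
MSB stays the same: 1
Each subsequent bit = prev_binary XOR current_gray:
  B[1] = 1 XOR 1 = 0
  B[2] = 0 XOR 1 = 1
  B[3] = 1 XOR 1 = 0
  B[4] = 0 XOR 1 = 1
  B[5] = 1 XOR 1 = 0
  B[6] = 0 XOR 0 = 0
  B[7] = 0 XOR 1 = 1
  B[8] = 1 XOR 0 = 1
  B[9] = 1 XOR 1 = 0
  B[10] = 0 XOR 0 = 0
  B[11] = 0 XOR 0 = 0
  B[12] = 0 XOR 0 = 0
  B[13] = 0 XOR 0 = 0
  B[14] = 0 XOR 1 = 1
= 101010011000001 (21697 decimal)


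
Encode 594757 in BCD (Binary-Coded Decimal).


Each digit → 4-bit binary:
  5 → 0101
  9 → 1001
  4 → 0100
  7 → 0111
  5 → 0101
  7 → 0111
= 0101 1001 0100 0111 0101 0111


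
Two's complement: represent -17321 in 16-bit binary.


Original: 0100001110101001
Step 1 - Invert all bits: 1011110001010110
Step 2 - Add 1: 1011110001010110 + 1
= 1011110001010111 (represents -17321)


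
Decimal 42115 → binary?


Divide by 2 repeatedly:
42115 ÷ 2 = 21057 remainder 1
21057 ÷ 2 = 10528 remainder 1
10528 ÷ 2 = 5264 remainder 0
5264 ÷ 2 = 2632 remainder 0
2632 ÷ 2 = 1316 remainder 0
1316 ÷ 2 = 658 remainder 0
658 ÷ 2 = 329 remainder 0
329 ÷ 2 = 164 remainder 1
164 ÷ 2 = 82 remainder 0
82 ÷ 2 = 41 remainder 0
41 ÷ 2 = 20 remainder 1
20 ÷ 2 = 10 remainder 0
10 ÷ 2 = 5 remainder 0
5 ÷ 2 = 2 remainder 1
2 ÷ 2 = 1 remainder 0
1 ÷ 2 = 0 remainder 1
Reading remainders bottom-up:
= 1010010010000011


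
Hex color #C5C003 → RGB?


Hex: #C5C003
R = C5₁₆ = 197
G = C0₁₆ = 192
B = 03₁₆ = 3
= RGB(197, 192, 3)


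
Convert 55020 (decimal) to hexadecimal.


Divide by 16 repeatedly:
55020 ÷ 16 = 3438 remainder 12 (C)
3438 ÷ 16 = 214 remainder 14 (E)
214 ÷ 16 = 13 remainder 6 (6)
13 ÷ 16 = 0 remainder 13 (D)
Reading remainders bottom-up:
= 0xD6EC


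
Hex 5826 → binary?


Each hex digit → 4 binary bits:
  5 = 0101
  8 = 1000
  2 = 0010
  6 = 0110
Concatenate: 0101 1000 0010 0110
= 0101100000100110


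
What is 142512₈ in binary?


Each octal digit → 3 binary bits:
  1 = 001
  4 = 100
  2 = 010
  5 = 101
  1 = 001
  2 = 010
Concatenate: 001 100 010 101 001 010
= 001100010101001010


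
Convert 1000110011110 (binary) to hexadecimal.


Group into 4-bit nibbles: 0001000110011110
  0001 = 1
  0001 = 1
  1001 = 9
  1110 = E
= 0x119E


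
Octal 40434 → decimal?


Positional values:
Position 0: 4 × 8^0 = 4
Position 1: 3 × 8^1 = 24
Position 2: 4 × 8^2 = 256
Position 3: 0 × 8^3 = 0
Position 4: 4 × 8^4 = 16384
Sum = 4 + 24 + 256 + 0 + 16384
= 16668


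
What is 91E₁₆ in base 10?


Positional values:
Position 0: E × 16^0 = 14 × 1 = 14
Position 1: 1 × 16^1 = 1 × 16 = 16
Position 2: 9 × 16^2 = 9 × 256 = 2304
Sum = 14 + 16 + 2304
= 2334


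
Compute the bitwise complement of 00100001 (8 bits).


Original: 00100001
Invert all bits:
  bit 0: 0 → 1
  bit 1: 0 → 1
  bit 2: 1 → 0
  bit 3: 0 → 1
  bit 4: 0 → 1
  bit 5: 0 → 1
  bit 6: 0 → 1
  bit 7: 1 → 0
= 11011110


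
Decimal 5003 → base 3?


Divide by 3 repeatedly:
5003 ÷ 3 = 1667 remainder 2
1667 ÷ 3 = 555 remainder 2
555 ÷ 3 = 185 remainder 0
185 ÷ 3 = 61 remainder 2
61 ÷ 3 = 20 remainder 1
20 ÷ 3 = 6 remainder 2
6 ÷ 3 = 2 remainder 0
2 ÷ 3 = 0 remainder 2
Reading remainders bottom-up:
= 20212022


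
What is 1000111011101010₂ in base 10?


Positional values:
Bit 1: 1 × 2^1 = 2
Bit 3: 1 × 2^3 = 8
Bit 5: 1 × 2^5 = 32
Bit 6: 1 × 2^6 = 64
Bit 7: 1 × 2^7 = 128
Bit 9: 1 × 2^9 = 512
Bit 10: 1 × 2^10 = 1024
Bit 11: 1 × 2^11 = 2048
Bit 15: 1 × 2^15 = 32768
Sum = 2 + 8 + 32 + 64 + 128 + 512 + 1024 + 2048 + 32768
= 36586


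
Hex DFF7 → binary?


Each hex digit → 4 binary bits:
  D = 1101
  F = 1111
  F = 1111
  7 = 0111
Concatenate: 1101 1111 1111 0111
= 1101111111110111


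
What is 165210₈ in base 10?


Positional values:
Position 0: 0 × 8^0 = 0
Position 1: 1 × 8^1 = 8
Position 2: 2 × 8^2 = 128
Position 3: 5 × 8^3 = 2560
Position 4: 6 × 8^4 = 24576
Position 5: 1 × 8^5 = 32768
Sum = 0 + 8 + 128 + 2560 + 24576 + 32768
= 60040


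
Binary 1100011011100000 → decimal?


Positional values:
Bit 5: 1 × 2^5 = 32
Bit 6: 1 × 2^6 = 64
Bit 7: 1 × 2^7 = 128
Bit 9: 1 × 2^9 = 512
Bit 10: 1 × 2^10 = 1024
Bit 14: 1 × 2^14 = 16384
Bit 15: 1 × 2^15 = 32768
Sum = 32 + 64 + 128 + 512 + 1024 + 16384 + 32768
= 50912


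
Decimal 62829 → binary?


Divide by 2 repeatedly:
62829 ÷ 2 = 31414 remainder 1
31414 ÷ 2 = 15707 remainder 0
15707 ÷ 2 = 7853 remainder 1
7853 ÷ 2 = 3926 remainder 1
3926 ÷ 2 = 1963 remainder 0
1963 ÷ 2 = 981 remainder 1
981 ÷ 2 = 490 remainder 1
490 ÷ 2 = 245 remainder 0
245 ÷ 2 = 122 remainder 1
122 ÷ 2 = 61 remainder 0
61 ÷ 2 = 30 remainder 1
30 ÷ 2 = 15 remainder 0
15 ÷ 2 = 7 remainder 1
7 ÷ 2 = 3 remainder 1
3 ÷ 2 = 1 remainder 1
1 ÷ 2 = 0 remainder 1
Reading remainders bottom-up:
= 1111010101101101


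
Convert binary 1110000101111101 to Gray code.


Binary: 1110000101111101
Gray code: G = B XOR (B >> 1)
B >> 1 = 0111000010111110
1110000101111101 XOR 0111000010111110:
  1 XOR 0 = 1
  1 XOR 1 = 0
  1 XOR 1 = 0
  0 XOR 1 = 1
  0 XOR 0 = 0
  0 XOR 0 = 0
  0 XOR 0 = 0
  1 XOR 0 = 1
  0 XOR 1 = 1
  1 XOR 0 = 1
  1 XOR 1 = 0
  1 XOR 1 = 0
  1 XOR 1 = 0
  1 XOR 1 = 0
  0 XOR 1 = 1
  1 XOR 0 = 1
= 1001000111000011


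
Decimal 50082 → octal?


Divide by 8 repeatedly:
50082 ÷ 8 = 6260 remainder 2
6260 ÷ 8 = 782 remainder 4
782 ÷ 8 = 97 remainder 6
97 ÷ 8 = 12 remainder 1
12 ÷ 8 = 1 remainder 4
1 ÷ 8 = 0 remainder 1
Reading remainders bottom-up:
= 0o141642


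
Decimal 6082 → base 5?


Divide by 5 repeatedly:
6082 ÷ 5 = 1216 remainder 2
1216 ÷ 5 = 243 remainder 1
243 ÷ 5 = 48 remainder 3
48 ÷ 5 = 9 remainder 3
9 ÷ 5 = 1 remainder 4
1 ÷ 5 = 0 remainder 1
Reading remainders bottom-up:
= 143312


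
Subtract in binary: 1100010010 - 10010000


Align and subtract column by column (LSB to MSB, borrowing when needed):
  1100010010
- 0010010000
  ----------
  col 0: (0 - 0 borrow-in) - 0 → 0 - 0 = 0, borrow out 0
  col 1: (1 - 0 borrow-in) - 0 → 1 - 0 = 1, borrow out 0
  col 2: (0 - 0 borrow-in) - 0 → 0 - 0 = 0, borrow out 0
  col 3: (0 - 0 borrow-in) - 0 → 0 - 0 = 0, borrow out 0
  col 4: (1 - 0 borrow-in) - 1 → 1 - 1 = 0, borrow out 0
  col 5: (0 - 0 borrow-in) - 0 → 0 - 0 = 0, borrow out 0
  col 6: (0 - 0 borrow-in) - 0 → 0 - 0 = 0, borrow out 0
  col 7: (0 - 0 borrow-in) - 1 → borrow from next column: (0+2) - 1 = 1, borrow out 1
  col 8: (1 - 1 borrow-in) - 0 → 0 - 0 = 0, borrow out 0
  col 9: (1 - 0 borrow-in) - 0 → 1 - 0 = 1, borrow out 0
Reading bits MSB→LSB: 1010000010
Strip leading zeros: 1010000010
= 1010000010


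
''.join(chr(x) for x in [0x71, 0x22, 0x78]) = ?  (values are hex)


Codes (hex): 0x71 0x22 0x78
Per-code ASCII lookup:
  0x71 = 113  (range 97-122: lowercase, 113 - 97 = 16) → 'q'
  0x22 = 34  (special character) → '"'
  0x78 = 120  (range 97-122: lowercase, 120 - 97 = 23) → 'x'
= 'q"x'
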